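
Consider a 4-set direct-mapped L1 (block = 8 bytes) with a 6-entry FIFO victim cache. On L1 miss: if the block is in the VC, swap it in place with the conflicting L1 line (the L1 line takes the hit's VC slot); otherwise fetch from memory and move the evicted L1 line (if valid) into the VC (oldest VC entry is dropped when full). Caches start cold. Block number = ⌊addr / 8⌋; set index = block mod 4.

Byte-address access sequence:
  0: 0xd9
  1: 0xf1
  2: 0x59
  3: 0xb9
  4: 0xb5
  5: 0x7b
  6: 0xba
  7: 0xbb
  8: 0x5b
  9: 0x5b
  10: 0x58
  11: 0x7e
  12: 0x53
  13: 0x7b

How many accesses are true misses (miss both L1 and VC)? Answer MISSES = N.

MISSES = 7

#0 0xd9→b27/s3 MISS; vc=[]
#1 0xf1→b30/s2 MISS; vc=[]
#2 0x59→b11/s3 MISS; vc=[27]
#3 0xb9→b23/s3 MISS; vc=[27,11]
#4 0xb5→b22/s2 MISS; vc=[27,11,30]
#5 0x7b→b15/s3 MISS; vc=[27,11,30,23]
#6 0xba→b23/s3 VC-HIT; vc=[27,11,30,15]
#7 0xbb→b23/s3 L1-HIT; vc=[27,11,30,15]
#8 0x5b→b11/s3 VC-HIT; vc=[27,23,30,15]
#9 0x5b→b11/s3 L1-HIT; vc=[27,23,30,15]
#10 0x58→b11/s3 L1-HIT; vc=[27,23,30,15]
#11 0x7e→b15/s3 VC-HIT; vc=[27,23,30,11]
#12 0x53→b10/s2 MISS; vc=[27,23,30,11,22]
#13 0x7b→b15/s3 L1-HIT; vc=[27,23,30,11,22]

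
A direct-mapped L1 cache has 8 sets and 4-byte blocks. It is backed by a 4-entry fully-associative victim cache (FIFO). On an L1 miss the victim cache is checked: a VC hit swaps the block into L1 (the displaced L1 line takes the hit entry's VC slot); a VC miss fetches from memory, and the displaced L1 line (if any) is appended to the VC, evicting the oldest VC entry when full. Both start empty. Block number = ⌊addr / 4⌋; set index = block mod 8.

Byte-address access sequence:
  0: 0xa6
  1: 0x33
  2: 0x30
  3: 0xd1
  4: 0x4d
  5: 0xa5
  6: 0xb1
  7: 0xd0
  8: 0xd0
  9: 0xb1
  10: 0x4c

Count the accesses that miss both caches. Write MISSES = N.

MISSES = 5

0: 0xa6 (blk 41, set 1) → MISS  vc=[]
1: 0x33 (blk 12, set 4) → MISS  vc=[]
2: 0x30 (blk 12, set 4) → L1-HIT  vc=[]
3: 0xd1 (blk 52, set 4) → MISS  vc=[12]
4: 0x4d (blk 19, set 3) → MISS  vc=[12]
5: 0xa5 (blk 41, set 1) → L1-HIT  vc=[12]
6: 0xb1 (blk 44, set 4) → MISS  vc=[12, 52]
7: 0xd0 (blk 52, set 4) → VC-HIT  vc=[12, 44]
8: 0xd0 (blk 52, set 4) → L1-HIT  vc=[12, 44]
9: 0xb1 (blk 44, set 4) → VC-HIT  vc=[12, 52]
10: 0x4c (blk 19, set 3) → L1-HIT  vc=[12, 52]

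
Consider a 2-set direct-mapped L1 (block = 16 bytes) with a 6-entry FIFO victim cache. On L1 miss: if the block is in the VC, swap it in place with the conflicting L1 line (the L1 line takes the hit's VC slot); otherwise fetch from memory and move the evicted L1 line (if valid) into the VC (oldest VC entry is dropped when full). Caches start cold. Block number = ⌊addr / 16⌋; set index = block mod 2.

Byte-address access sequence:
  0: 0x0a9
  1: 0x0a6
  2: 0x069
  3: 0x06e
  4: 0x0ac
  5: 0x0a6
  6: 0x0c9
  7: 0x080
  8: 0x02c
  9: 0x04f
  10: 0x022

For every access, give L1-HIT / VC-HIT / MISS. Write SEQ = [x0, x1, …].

SEQ = [MISS, L1-HIT, MISS, L1-HIT, VC-HIT, L1-HIT, MISS, MISS, MISS, MISS, VC-HIT]

0: 0xa9 (blk 10, set 0) → MISS  vc=[]
1: 0xa6 (blk 10, set 0) → L1-HIT  vc=[]
2: 0x69 (blk 6, set 0) → MISS  vc=[10]
3: 0x6e (blk 6, set 0) → L1-HIT  vc=[10]
4: 0xac (blk 10, set 0) → VC-HIT  vc=[6]
5: 0xa6 (blk 10, set 0) → L1-HIT  vc=[6]
6: 0xc9 (blk 12, set 0) → MISS  vc=[6, 10]
7: 0x80 (blk 8, set 0) → MISS  vc=[6, 10, 12]
8: 0x2c (blk 2, set 0) → MISS  vc=[6, 10, 12, 8]
9: 0x4f (blk 4, set 0) → MISS  vc=[6, 10, 12, 8, 2]
10: 0x22 (blk 2, set 0) → VC-HIT  vc=[6, 10, 12, 8, 4]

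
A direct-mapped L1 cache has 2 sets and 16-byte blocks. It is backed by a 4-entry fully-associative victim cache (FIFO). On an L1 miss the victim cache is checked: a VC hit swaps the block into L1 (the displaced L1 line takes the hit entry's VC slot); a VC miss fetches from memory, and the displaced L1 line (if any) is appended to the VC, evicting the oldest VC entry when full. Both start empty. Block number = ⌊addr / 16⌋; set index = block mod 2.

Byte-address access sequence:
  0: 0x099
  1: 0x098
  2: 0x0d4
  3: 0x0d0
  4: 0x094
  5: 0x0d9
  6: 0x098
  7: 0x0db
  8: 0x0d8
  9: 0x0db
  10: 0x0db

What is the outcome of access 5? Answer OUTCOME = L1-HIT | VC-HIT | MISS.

0: 0x99 (blk 9, set 1) → MISS  vc=[]
1: 0x98 (blk 9, set 1) → L1-HIT  vc=[]
2: 0xd4 (blk 13, set 1) → MISS  vc=[9]
3: 0xd0 (blk 13, set 1) → L1-HIT  vc=[9]
4: 0x94 (blk 9, set 1) → VC-HIT  vc=[13]
5: 0xd9 (blk 13, set 1) → VC-HIT  vc=[9]
6: 0x98 (blk 9, set 1) → VC-HIT  vc=[13]
7: 0xdb (blk 13, set 1) → VC-HIT  vc=[9]
8: 0xd8 (blk 13, set 1) → L1-HIT  vc=[9]
9: 0xdb (blk 13, set 1) → L1-HIT  vc=[9]
10: 0xdb (blk 13, set 1) → L1-HIT  vc=[9]

OUTCOME = VC-HIT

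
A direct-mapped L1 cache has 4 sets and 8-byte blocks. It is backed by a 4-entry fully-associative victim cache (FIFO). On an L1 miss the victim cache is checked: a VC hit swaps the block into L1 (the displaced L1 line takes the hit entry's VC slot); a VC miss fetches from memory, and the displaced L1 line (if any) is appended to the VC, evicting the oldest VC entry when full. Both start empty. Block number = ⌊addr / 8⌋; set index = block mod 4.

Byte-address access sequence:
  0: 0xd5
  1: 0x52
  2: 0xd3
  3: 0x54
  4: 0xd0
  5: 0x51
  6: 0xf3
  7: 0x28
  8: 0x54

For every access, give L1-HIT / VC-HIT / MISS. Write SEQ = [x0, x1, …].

  [0] addr=0xd5 blk=26 s=2: MISS | VC []
  [1] addr=0x52 blk=10 s=2: MISS | VC [26]
  [2] addr=0xd3 blk=26 s=2: VC-HIT | VC [10]
  [3] addr=0x54 blk=10 s=2: VC-HIT | VC [26]
  [4] addr=0xd0 blk=26 s=2: VC-HIT | VC [10]
  [5] addr=0x51 blk=10 s=2: VC-HIT | VC [26]
  [6] addr=0xf3 blk=30 s=2: MISS | VC [26, 10]
  [7] addr=0x28 blk=5 s=1: MISS | VC [26, 10]
  [8] addr=0x54 blk=10 s=2: VC-HIT | VC [26, 30]

SEQ = [MISS, MISS, VC-HIT, VC-HIT, VC-HIT, VC-HIT, MISS, MISS, VC-HIT]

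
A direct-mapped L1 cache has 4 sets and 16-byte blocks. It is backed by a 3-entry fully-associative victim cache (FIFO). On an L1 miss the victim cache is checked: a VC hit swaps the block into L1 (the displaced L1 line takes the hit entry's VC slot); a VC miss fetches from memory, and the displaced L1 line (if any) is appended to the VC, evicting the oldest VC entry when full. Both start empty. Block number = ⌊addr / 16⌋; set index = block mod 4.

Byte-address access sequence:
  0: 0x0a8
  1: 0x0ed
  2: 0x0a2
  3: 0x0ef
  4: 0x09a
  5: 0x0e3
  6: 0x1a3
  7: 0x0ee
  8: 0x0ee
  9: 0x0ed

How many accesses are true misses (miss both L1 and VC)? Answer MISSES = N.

MISSES = 4

#0 0xa8→b10/s2 MISS; vc=[]
#1 0xed→b14/s2 MISS; vc=[10]
#2 0xa2→b10/s2 VC-HIT; vc=[14]
#3 0xef→b14/s2 VC-HIT; vc=[10]
#4 0x9a→b9/s1 MISS; vc=[10]
#5 0xe3→b14/s2 L1-HIT; vc=[10]
#6 0x1a3→b26/s2 MISS; vc=[10,14]
#7 0xee→b14/s2 VC-HIT; vc=[10,26]
#8 0xee→b14/s2 L1-HIT; vc=[10,26]
#9 0xed→b14/s2 L1-HIT; vc=[10,26]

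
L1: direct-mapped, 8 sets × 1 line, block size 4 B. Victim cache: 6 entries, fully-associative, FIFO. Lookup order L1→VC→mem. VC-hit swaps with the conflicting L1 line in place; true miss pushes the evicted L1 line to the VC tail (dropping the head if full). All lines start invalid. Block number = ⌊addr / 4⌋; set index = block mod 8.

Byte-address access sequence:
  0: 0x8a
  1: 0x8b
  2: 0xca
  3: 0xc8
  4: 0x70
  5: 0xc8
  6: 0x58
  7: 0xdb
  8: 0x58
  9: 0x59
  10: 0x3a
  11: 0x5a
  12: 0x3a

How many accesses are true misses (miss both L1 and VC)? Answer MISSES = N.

0: 0x8a (blk 34, set 2) → MISS  vc=[]
1: 0x8b (blk 34, set 2) → L1-HIT  vc=[]
2: 0xca (blk 50, set 2) → MISS  vc=[34]
3: 0xc8 (blk 50, set 2) → L1-HIT  vc=[34]
4: 0x70 (blk 28, set 4) → MISS  vc=[34]
5: 0xc8 (blk 50, set 2) → L1-HIT  vc=[34]
6: 0x58 (blk 22, set 6) → MISS  vc=[34]
7: 0xdb (blk 54, set 6) → MISS  vc=[34, 22]
8: 0x58 (blk 22, set 6) → VC-HIT  vc=[34, 54]
9: 0x59 (blk 22, set 6) → L1-HIT  vc=[34, 54]
10: 0x3a (blk 14, set 6) → MISS  vc=[34, 54, 22]
11: 0x5a (blk 22, set 6) → VC-HIT  vc=[34, 54, 14]
12: 0x3a (blk 14, set 6) → VC-HIT  vc=[34, 54, 22]

MISSES = 6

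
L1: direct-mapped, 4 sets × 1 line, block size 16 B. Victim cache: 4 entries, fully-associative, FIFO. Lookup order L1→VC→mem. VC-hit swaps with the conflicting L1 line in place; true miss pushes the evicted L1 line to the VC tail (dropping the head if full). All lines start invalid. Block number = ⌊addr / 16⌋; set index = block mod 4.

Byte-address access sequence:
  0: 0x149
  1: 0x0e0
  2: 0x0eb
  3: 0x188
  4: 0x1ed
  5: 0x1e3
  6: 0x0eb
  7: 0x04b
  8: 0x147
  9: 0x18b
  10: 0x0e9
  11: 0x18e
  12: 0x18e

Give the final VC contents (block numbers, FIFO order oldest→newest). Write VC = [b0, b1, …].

VC = [4, 30, 20]

  [0] addr=0x149 blk=20 s=0: MISS | VC []
  [1] addr=0xe0 blk=14 s=2: MISS | VC []
  [2] addr=0xeb blk=14 s=2: L1-HIT | VC []
  [3] addr=0x188 blk=24 s=0: MISS | VC [20]
  [4] addr=0x1ed blk=30 s=2: MISS | VC [20, 14]
  [5] addr=0x1e3 blk=30 s=2: L1-HIT | VC [20, 14]
  [6] addr=0xeb blk=14 s=2: VC-HIT | VC [20, 30]
  [7] addr=0x4b blk=4 s=0: MISS | VC [20, 30, 24]
  [8] addr=0x147 blk=20 s=0: VC-HIT | VC [4, 30, 24]
  [9] addr=0x18b blk=24 s=0: VC-HIT | VC [4, 30, 20]
  [10] addr=0xe9 blk=14 s=2: L1-HIT | VC [4, 30, 20]
  [11] addr=0x18e blk=24 s=0: L1-HIT | VC [4, 30, 20]
  [12] addr=0x18e blk=24 s=0: L1-HIT | VC [4, 30, 20]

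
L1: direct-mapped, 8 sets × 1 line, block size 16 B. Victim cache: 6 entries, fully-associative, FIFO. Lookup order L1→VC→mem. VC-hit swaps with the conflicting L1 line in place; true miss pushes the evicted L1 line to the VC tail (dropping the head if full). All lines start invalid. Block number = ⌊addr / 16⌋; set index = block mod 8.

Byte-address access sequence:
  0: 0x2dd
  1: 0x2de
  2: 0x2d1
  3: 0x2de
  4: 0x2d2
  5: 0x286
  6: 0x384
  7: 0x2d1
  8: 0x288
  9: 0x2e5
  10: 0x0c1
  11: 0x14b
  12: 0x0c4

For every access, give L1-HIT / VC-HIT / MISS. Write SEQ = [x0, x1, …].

SEQ = [MISS, L1-HIT, L1-HIT, L1-HIT, L1-HIT, MISS, MISS, L1-HIT, VC-HIT, MISS, MISS, MISS, VC-HIT]

  [0] addr=0x2dd blk=45 s=5: MISS | VC []
  [1] addr=0x2de blk=45 s=5: L1-HIT | VC []
  [2] addr=0x2d1 blk=45 s=5: L1-HIT | VC []
  [3] addr=0x2de blk=45 s=5: L1-HIT | VC []
  [4] addr=0x2d2 blk=45 s=5: L1-HIT | VC []
  [5] addr=0x286 blk=40 s=0: MISS | VC []
  [6] addr=0x384 blk=56 s=0: MISS | VC [40]
  [7] addr=0x2d1 blk=45 s=5: L1-HIT | VC [40]
  [8] addr=0x288 blk=40 s=0: VC-HIT | VC [56]
  [9] addr=0x2e5 blk=46 s=6: MISS | VC [56]
  [10] addr=0xc1 blk=12 s=4: MISS | VC [56]
  [11] addr=0x14b blk=20 s=4: MISS | VC [56, 12]
  [12] addr=0xc4 blk=12 s=4: VC-HIT | VC [56, 20]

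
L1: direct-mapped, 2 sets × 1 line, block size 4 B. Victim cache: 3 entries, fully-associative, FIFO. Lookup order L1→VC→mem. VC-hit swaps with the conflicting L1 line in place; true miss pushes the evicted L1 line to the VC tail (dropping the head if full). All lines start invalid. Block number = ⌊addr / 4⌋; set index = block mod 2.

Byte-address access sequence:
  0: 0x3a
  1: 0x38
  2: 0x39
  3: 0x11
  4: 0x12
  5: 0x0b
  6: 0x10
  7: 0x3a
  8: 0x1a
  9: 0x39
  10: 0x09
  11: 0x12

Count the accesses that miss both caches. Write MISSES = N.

MISSES = 4

#0 0x3a→b14/s0 MISS; vc=[]
#1 0x38→b14/s0 L1-HIT; vc=[]
#2 0x39→b14/s0 L1-HIT; vc=[]
#3 0x11→b4/s0 MISS; vc=[14]
#4 0x12→b4/s0 L1-HIT; vc=[14]
#5 0xb→b2/s0 MISS; vc=[14,4]
#6 0x10→b4/s0 VC-HIT; vc=[14,2]
#7 0x3a→b14/s0 VC-HIT; vc=[4,2]
#8 0x1a→b6/s0 MISS; vc=[4,2,14]
#9 0x39→b14/s0 VC-HIT; vc=[4,2,6]
#10 0x9→b2/s0 VC-HIT; vc=[4,14,6]
#11 0x12→b4/s0 VC-HIT; vc=[2,14,6]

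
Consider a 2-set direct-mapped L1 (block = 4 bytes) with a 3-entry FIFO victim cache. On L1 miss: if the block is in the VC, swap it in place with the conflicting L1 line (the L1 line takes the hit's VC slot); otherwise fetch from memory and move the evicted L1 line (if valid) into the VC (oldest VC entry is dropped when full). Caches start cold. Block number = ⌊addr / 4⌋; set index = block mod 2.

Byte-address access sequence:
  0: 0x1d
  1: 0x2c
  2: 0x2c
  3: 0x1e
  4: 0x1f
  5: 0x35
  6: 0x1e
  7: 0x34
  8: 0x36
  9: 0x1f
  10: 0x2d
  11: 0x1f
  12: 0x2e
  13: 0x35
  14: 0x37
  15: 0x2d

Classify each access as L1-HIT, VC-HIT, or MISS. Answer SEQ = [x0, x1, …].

0: 0x1d (blk 7, set 1) → MISS  vc=[]
1: 0x2c (blk 11, set 1) → MISS  vc=[7]
2: 0x2c (blk 11, set 1) → L1-HIT  vc=[7]
3: 0x1e (blk 7, set 1) → VC-HIT  vc=[11]
4: 0x1f (blk 7, set 1) → L1-HIT  vc=[11]
5: 0x35 (blk 13, set 1) → MISS  vc=[11, 7]
6: 0x1e (blk 7, set 1) → VC-HIT  vc=[11, 13]
7: 0x34 (blk 13, set 1) → VC-HIT  vc=[11, 7]
8: 0x36 (blk 13, set 1) → L1-HIT  vc=[11, 7]
9: 0x1f (blk 7, set 1) → VC-HIT  vc=[11, 13]
10: 0x2d (blk 11, set 1) → VC-HIT  vc=[7, 13]
11: 0x1f (blk 7, set 1) → VC-HIT  vc=[11, 13]
12: 0x2e (blk 11, set 1) → VC-HIT  vc=[7, 13]
13: 0x35 (blk 13, set 1) → VC-HIT  vc=[7, 11]
14: 0x37 (blk 13, set 1) → L1-HIT  vc=[7, 11]
15: 0x2d (blk 11, set 1) → VC-HIT  vc=[7, 13]

SEQ = [MISS, MISS, L1-HIT, VC-HIT, L1-HIT, MISS, VC-HIT, VC-HIT, L1-HIT, VC-HIT, VC-HIT, VC-HIT, VC-HIT, VC-HIT, L1-HIT, VC-HIT]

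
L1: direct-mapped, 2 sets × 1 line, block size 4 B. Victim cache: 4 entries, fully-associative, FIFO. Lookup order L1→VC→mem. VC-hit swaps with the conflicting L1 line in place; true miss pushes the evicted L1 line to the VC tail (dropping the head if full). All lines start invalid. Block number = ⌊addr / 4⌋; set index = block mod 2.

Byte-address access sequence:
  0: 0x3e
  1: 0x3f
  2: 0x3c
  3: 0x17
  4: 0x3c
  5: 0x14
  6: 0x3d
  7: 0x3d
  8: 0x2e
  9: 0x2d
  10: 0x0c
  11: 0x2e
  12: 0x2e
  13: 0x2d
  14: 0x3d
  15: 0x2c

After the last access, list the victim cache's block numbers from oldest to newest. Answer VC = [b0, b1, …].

VC = [5, 15, 3]

0: 0x3e (blk 15, set 1) → MISS  vc=[]
1: 0x3f (blk 15, set 1) → L1-HIT  vc=[]
2: 0x3c (blk 15, set 1) → L1-HIT  vc=[]
3: 0x17 (blk 5, set 1) → MISS  vc=[15]
4: 0x3c (blk 15, set 1) → VC-HIT  vc=[5]
5: 0x14 (blk 5, set 1) → VC-HIT  vc=[15]
6: 0x3d (blk 15, set 1) → VC-HIT  vc=[5]
7: 0x3d (blk 15, set 1) → L1-HIT  vc=[5]
8: 0x2e (blk 11, set 1) → MISS  vc=[5, 15]
9: 0x2d (blk 11, set 1) → L1-HIT  vc=[5, 15]
10: 0xc (blk 3, set 1) → MISS  vc=[5, 15, 11]
11: 0x2e (blk 11, set 1) → VC-HIT  vc=[5, 15, 3]
12: 0x2e (blk 11, set 1) → L1-HIT  vc=[5, 15, 3]
13: 0x2d (blk 11, set 1) → L1-HIT  vc=[5, 15, 3]
14: 0x3d (blk 15, set 1) → VC-HIT  vc=[5, 11, 3]
15: 0x2c (blk 11, set 1) → VC-HIT  vc=[5, 15, 3]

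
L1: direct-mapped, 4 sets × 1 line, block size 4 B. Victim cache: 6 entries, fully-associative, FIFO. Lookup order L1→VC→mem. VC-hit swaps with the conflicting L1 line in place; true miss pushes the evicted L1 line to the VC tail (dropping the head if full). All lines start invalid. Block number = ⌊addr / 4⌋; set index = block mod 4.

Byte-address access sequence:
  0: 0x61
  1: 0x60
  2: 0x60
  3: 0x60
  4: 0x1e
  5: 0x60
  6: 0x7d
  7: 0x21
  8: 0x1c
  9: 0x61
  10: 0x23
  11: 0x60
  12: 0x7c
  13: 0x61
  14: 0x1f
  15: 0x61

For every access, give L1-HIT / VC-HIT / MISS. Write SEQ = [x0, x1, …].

SEQ = [MISS, L1-HIT, L1-HIT, L1-HIT, MISS, L1-HIT, MISS, MISS, VC-HIT, VC-HIT, VC-HIT, VC-HIT, VC-HIT, L1-HIT, VC-HIT, L1-HIT]

#0 0x61→b24/s0 MISS; vc=[]
#1 0x60→b24/s0 L1-HIT; vc=[]
#2 0x60→b24/s0 L1-HIT; vc=[]
#3 0x60→b24/s0 L1-HIT; vc=[]
#4 0x1e→b7/s3 MISS; vc=[]
#5 0x60→b24/s0 L1-HIT; vc=[]
#6 0x7d→b31/s3 MISS; vc=[7]
#7 0x21→b8/s0 MISS; vc=[7,24]
#8 0x1c→b7/s3 VC-HIT; vc=[31,24]
#9 0x61→b24/s0 VC-HIT; vc=[31,8]
#10 0x23→b8/s0 VC-HIT; vc=[31,24]
#11 0x60→b24/s0 VC-HIT; vc=[31,8]
#12 0x7c→b31/s3 VC-HIT; vc=[7,8]
#13 0x61→b24/s0 L1-HIT; vc=[7,8]
#14 0x1f→b7/s3 VC-HIT; vc=[31,8]
#15 0x61→b24/s0 L1-HIT; vc=[31,8]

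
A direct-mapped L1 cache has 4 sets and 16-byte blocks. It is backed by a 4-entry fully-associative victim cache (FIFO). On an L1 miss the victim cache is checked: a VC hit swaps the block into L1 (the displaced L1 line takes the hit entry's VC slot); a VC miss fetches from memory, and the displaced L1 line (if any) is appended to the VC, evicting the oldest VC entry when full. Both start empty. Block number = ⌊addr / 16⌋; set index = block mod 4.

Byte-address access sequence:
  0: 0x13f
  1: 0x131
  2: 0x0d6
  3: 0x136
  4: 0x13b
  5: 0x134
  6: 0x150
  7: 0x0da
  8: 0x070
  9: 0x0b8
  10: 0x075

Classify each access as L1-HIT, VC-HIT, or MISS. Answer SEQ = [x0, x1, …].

#0 0x13f→b19/s3 MISS; vc=[]
#1 0x131→b19/s3 L1-HIT; vc=[]
#2 0xd6→b13/s1 MISS; vc=[]
#3 0x136→b19/s3 L1-HIT; vc=[]
#4 0x13b→b19/s3 L1-HIT; vc=[]
#5 0x134→b19/s3 L1-HIT; vc=[]
#6 0x150→b21/s1 MISS; vc=[13]
#7 0xda→b13/s1 VC-HIT; vc=[21]
#8 0x70→b7/s3 MISS; vc=[21,19]
#9 0xb8→b11/s3 MISS; vc=[21,19,7]
#10 0x75→b7/s3 VC-HIT; vc=[21,19,11]

SEQ = [MISS, L1-HIT, MISS, L1-HIT, L1-HIT, L1-HIT, MISS, VC-HIT, MISS, MISS, VC-HIT]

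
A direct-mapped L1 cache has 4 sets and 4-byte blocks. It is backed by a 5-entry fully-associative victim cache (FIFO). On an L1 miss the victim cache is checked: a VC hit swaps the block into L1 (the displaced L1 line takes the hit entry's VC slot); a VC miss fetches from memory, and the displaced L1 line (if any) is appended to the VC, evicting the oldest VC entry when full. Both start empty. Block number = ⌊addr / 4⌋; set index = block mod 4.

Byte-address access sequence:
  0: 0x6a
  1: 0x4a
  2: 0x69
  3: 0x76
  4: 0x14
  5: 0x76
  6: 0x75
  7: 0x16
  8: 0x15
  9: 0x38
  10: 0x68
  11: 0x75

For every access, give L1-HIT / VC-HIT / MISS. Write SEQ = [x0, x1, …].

SEQ = [MISS, MISS, VC-HIT, MISS, MISS, VC-HIT, L1-HIT, VC-HIT, L1-HIT, MISS, VC-HIT, VC-HIT]

  [0] addr=0x6a blk=26 s=2: MISS | VC []
  [1] addr=0x4a blk=18 s=2: MISS | VC [26]
  [2] addr=0x69 blk=26 s=2: VC-HIT | VC [18]
  [3] addr=0x76 blk=29 s=1: MISS | VC [18]
  [4] addr=0x14 blk=5 s=1: MISS | VC [18, 29]
  [5] addr=0x76 blk=29 s=1: VC-HIT | VC [18, 5]
  [6] addr=0x75 blk=29 s=1: L1-HIT | VC [18, 5]
  [7] addr=0x16 blk=5 s=1: VC-HIT | VC [18, 29]
  [8] addr=0x15 blk=5 s=1: L1-HIT | VC [18, 29]
  [9] addr=0x38 blk=14 s=2: MISS | VC [18, 29, 26]
  [10] addr=0x68 blk=26 s=2: VC-HIT | VC [18, 29, 14]
  [11] addr=0x75 blk=29 s=1: VC-HIT | VC [18, 5, 14]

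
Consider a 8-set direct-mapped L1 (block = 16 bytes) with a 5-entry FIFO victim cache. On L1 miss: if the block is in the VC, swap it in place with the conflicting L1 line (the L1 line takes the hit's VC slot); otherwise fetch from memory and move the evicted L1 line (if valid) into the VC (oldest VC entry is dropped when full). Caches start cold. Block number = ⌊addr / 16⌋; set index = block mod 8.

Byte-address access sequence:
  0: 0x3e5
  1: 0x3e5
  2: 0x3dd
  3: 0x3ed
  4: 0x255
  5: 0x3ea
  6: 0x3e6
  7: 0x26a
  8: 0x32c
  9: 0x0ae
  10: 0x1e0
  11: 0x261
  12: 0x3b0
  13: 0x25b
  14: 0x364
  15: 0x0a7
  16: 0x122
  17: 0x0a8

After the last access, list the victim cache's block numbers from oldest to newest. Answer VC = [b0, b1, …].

VC = [62, 50, 30, 38, 18]

  [0] addr=0x3e5 blk=62 s=6: MISS | VC []
  [1] addr=0x3e5 blk=62 s=6: L1-HIT | VC []
  [2] addr=0x3dd blk=61 s=5: MISS | VC []
  [3] addr=0x3ed blk=62 s=6: L1-HIT | VC []
  [4] addr=0x255 blk=37 s=5: MISS | VC [61]
  [5] addr=0x3ea blk=62 s=6: L1-HIT | VC [61]
  [6] addr=0x3e6 blk=62 s=6: L1-HIT | VC [61]
  [7] addr=0x26a blk=38 s=6: MISS | VC [61, 62]
  [8] addr=0x32c blk=50 s=2: MISS | VC [61, 62]
  [9] addr=0xae blk=10 s=2: MISS | VC [61, 62, 50]
  [10] addr=0x1e0 blk=30 s=6: MISS | VC [61, 62, 50, 38]
  [11] addr=0x261 blk=38 s=6: VC-HIT | VC [61, 62, 50, 30]
  [12] addr=0x3b0 blk=59 s=3: MISS | VC [61, 62, 50, 30]
  [13] addr=0x25b blk=37 s=5: L1-HIT | VC [61, 62, 50, 30]
  [14] addr=0x364 blk=54 s=6: MISS | VC [61, 62, 50, 30, 38]
  [15] addr=0xa7 blk=10 s=2: L1-HIT | VC [61, 62, 50, 30, 38]
  [16] addr=0x122 blk=18 s=2: MISS | VC [62, 50, 30, 38, 10]
  [17] addr=0xa8 blk=10 s=2: VC-HIT | VC [62, 50, 30, 38, 18]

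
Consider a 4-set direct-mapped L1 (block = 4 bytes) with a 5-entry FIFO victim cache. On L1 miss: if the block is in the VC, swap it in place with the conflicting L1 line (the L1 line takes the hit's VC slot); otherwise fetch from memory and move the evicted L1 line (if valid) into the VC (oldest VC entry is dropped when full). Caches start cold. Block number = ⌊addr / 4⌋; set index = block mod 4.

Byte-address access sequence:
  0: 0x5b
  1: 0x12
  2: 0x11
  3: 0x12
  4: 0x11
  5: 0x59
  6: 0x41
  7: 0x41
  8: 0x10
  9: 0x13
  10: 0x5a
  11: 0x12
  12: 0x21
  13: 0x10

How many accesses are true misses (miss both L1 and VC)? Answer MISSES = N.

#0 0x5b→b22/s2 MISS; vc=[]
#1 0x12→b4/s0 MISS; vc=[]
#2 0x11→b4/s0 L1-HIT; vc=[]
#3 0x12→b4/s0 L1-HIT; vc=[]
#4 0x11→b4/s0 L1-HIT; vc=[]
#5 0x59→b22/s2 L1-HIT; vc=[]
#6 0x41→b16/s0 MISS; vc=[4]
#7 0x41→b16/s0 L1-HIT; vc=[4]
#8 0x10→b4/s0 VC-HIT; vc=[16]
#9 0x13→b4/s0 L1-HIT; vc=[16]
#10 0x5a→b22/s2 L1-HIT; vc=[16]
#11 0x12→b4/s0 L1-HIT; vc=[16]
#12 0x21→b8/s0 MISS; vc=[16,4]
#13 0x10→b4/s0 VC-HIT; vc=[16,8]

MISSES = 4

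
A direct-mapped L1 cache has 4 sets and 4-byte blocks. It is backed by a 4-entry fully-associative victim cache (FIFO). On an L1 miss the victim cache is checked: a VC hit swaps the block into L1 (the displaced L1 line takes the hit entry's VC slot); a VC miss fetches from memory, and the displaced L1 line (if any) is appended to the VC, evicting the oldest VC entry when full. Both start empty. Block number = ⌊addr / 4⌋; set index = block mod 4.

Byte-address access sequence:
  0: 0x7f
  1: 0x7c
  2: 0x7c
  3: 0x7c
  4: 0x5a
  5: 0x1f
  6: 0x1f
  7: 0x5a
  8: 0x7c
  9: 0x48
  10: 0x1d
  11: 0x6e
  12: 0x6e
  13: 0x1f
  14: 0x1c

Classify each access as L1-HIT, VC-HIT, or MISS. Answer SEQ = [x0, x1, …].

0: 0x7f (blk 31, set 3) → MISS  vc=[]
1: 0x7c (blk 31, set 3) → L1-HIT  vc=[]
2: 0x7c (blk 31, set 3) → L1-HIT  vc=[]
3: 0x7c (blk 31, set 3) → L1-HIT  vc=[]
4: 0x5a (blk 22, set 2) → MISS  vc=[]
5: 0x1f (blk 7, set 3) → MISS  vc=[31]
6: 0x1f (blk 7, set 3) → L1-HIT  vc=[31]
7: 0x5a (blk 22, set 2) → L1-HIT  vc=[31]
8: 0x7c (blk 31, set 3) → VC-HIT  vc=[7]
9: 0x48 (blk 18, set 2) → MISS  vc=[7, 22]
10: 0x1d (blk 7, set 3) → VC-HIT  vc=[31, 22]
11: 0x6e (blk 27, set 3) → MISS  vc=[31, 22, 7]
12: 0x6e (blk 27, set 3) → L1-HIT  vc=[31, 22, 7]
13: 0x1f (blk 7, set 3) → VC-HIT  vc=[31, 22, 27]
14: 0x1c (blk 7, set 3) → L1-HIT  vc=[31, 22, 27]

SEQ = [MISS, L1-HIT, L1-HIT, L1-HIT, MISS, MISS, L1-HIT, L1-HIT, VC-HIT, MISS, VC-HIT, MISS, L1-HIT, VC-HIT, L1-HIT]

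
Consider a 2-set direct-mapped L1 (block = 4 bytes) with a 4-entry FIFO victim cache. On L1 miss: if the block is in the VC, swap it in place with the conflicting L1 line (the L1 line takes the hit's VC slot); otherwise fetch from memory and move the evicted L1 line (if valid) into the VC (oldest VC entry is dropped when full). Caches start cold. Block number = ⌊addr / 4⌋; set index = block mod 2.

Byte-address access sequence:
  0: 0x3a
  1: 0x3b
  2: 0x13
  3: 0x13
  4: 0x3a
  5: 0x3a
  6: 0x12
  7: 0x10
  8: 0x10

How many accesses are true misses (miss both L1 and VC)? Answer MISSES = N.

  [0] addr=0x3a blk=14 s=0: MISS | VC []
  [1] addr=0x3b blk=14 s=0: L1-HIT | VC []
  [2] addr=0x13 blk=4 s=0: MISS | VC [14]
  [3] addr=0x13 blk=4 s=0: L1-HIT | VC [14]
  [4] addr=0x3a blk=14 s=0: VC-HIT | VC [4]
  [5] addr=0x3a blk=14 s=0: L1-HIT | VC [4]
  [6] addr=0x12 blk=4 s=0: VC-HIT | VC [14]
  [7] addr=0x10 blk=4 s=0: L1-HIT | VC [14]
  [8] addr=0x10 blk=4 s=0: L1-HIT | VC [14]

MISSES = 2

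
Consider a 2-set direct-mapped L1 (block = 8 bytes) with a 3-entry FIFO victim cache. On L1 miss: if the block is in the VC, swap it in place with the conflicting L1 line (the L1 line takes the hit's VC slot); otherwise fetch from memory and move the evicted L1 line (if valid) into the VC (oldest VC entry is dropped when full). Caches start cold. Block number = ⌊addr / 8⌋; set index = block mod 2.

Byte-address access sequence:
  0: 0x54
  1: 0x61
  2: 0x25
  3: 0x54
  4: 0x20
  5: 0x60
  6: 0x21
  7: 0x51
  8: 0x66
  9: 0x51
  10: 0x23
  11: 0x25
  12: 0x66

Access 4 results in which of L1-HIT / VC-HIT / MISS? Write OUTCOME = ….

OUTCOME = VC-HIT

  [0] addr=0x54 blk=10 s=0: MISS | VC []
  [1] addr=0x61 blk=12 s=0: MISS | VC [10]
  [2] addr=0x25 blk=4 s=0: MISS | VC [10, 12]
  [3] addr=0x54 blk=10 s=0: VC-HIT | VC [4, 12]
  [4] addr=0x20 blk=4 s=0: VC-HIT | VC [10, 12]
  [5] addr=0x60 blk=12 s=0: VC-HIT | VC [10, 4]
  [6] addr=0x21 blk=4 s=0: VC-HIT | VC [10, 12]
  [7] addr=0x51 blk=10 s=0: VC-HIT | VC [4, 12]
  [8] addr=0x66 blk=12 s=0: VC-HIT | VC [4, 10]
  [9] addr=0x51 blk=10 s=0: VC-HIT | VC [4, 12]
  [10] addr=0x23 blk=4 s=0: VC-HIT | VC [10, 12]
  [11] addr=0x25 blk=4 s=0: L1-HIT | VC [10, 12]
  [12] addr=0x66 blk=12 s=0: VC-HIT | VC [10, 4]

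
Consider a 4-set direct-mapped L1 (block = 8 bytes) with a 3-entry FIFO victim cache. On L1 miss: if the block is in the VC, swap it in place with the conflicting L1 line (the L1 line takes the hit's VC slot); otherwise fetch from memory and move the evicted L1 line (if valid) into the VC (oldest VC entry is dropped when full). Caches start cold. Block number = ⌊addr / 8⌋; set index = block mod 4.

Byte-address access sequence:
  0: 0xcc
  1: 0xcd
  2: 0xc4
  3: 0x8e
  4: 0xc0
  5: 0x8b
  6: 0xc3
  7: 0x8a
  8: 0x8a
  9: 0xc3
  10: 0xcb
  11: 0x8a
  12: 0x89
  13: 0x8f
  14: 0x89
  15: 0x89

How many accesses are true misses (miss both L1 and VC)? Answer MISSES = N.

MISSES = 3

#0 0xcc→b25/s1 MISS; vc=[]
#1 0xcd→b25/s1 L1-HIT; vc=[]
#2 0xc4→b24/s0 MISS; vc=[]
#3 0x8e→b17/s1 MISS; vc=[25]
#4 0xc0→b24/s0 L1-HIT; vc=[25]
#5 0x8b→b17/s1 L1-HIT; vc=[25]
#6 0xc3→b24/s0 L1-HIT; vc=[25]
#7 0x8a→b17/s1 L1-HIT; vc=[25]
#8 0x8a→b17/s1 L1-HIT; vc=[25]
#9 0xc3→b24/s0 L1-HIT; vc=[25]
#10 0xcb→b25/s1 VC-HIT; vc=[17]
#11 0x8a→b17/s1 VC-HIT; vc=[25]
#12 0x89→b17/s1 L1-HIT; vc=[25]
#13 0x8f→b17/s1 L1-HIT; vc=[25]
#14 0x89→b17/s1 L1-HIT; vc=[25]
#15 0x89→b17/s1 L1-HIT; vc=[25]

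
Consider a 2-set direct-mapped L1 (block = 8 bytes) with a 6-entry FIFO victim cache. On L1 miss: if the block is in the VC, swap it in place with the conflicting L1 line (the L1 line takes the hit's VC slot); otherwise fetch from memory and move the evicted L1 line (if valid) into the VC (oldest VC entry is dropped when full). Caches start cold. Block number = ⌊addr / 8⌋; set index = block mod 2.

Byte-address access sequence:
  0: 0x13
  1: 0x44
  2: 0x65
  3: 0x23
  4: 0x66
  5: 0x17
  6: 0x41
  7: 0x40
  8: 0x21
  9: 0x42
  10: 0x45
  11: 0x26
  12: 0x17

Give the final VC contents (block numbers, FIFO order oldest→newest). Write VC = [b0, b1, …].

VC = [12, 4, 8]

0: 0x13 (blk 2, set 0) → MISS  vc=[]
1: 0x44 (blk 8, set 0) → MISS  vc=[2]
2: 0x65 (blk 12, set 0) → MISS  vc=[2, 8]
3: 0x23 (blk 4, set 0) → MISS  vc=[2, 8, 12]
4: 0x66 (blk 12, set 0) → VC-HIT  vc=[2, 8, 4]
5: 0x17 (blk 2, set 0) → VC-HIT  vc=[12, 8, 4]
6: 0x41 (blk 8, set 0) → VC-HIT  vc=[12, 2, 4]
7: 0x40 (blk 8, set 0) → L1-HIT  vc=[12, 2, 4]
8: 0x21 (blk 4, set 0) → VC-HIT  vc=[12, 2, 8]
9: 0x42 (blk 8, set 0) → VC-HIT  vc=[12, 2, 4]
10: 0x45 (blk 8, set 0) → L1-HIT  vc=[12, 2, 4]
11: 0x26 (blk 4, set 0) → VC-HIT  vc=[12, 2, 8]
12: 0x17 (blk 2, set 0) → VC-HIT  vc=[12, 4, 8]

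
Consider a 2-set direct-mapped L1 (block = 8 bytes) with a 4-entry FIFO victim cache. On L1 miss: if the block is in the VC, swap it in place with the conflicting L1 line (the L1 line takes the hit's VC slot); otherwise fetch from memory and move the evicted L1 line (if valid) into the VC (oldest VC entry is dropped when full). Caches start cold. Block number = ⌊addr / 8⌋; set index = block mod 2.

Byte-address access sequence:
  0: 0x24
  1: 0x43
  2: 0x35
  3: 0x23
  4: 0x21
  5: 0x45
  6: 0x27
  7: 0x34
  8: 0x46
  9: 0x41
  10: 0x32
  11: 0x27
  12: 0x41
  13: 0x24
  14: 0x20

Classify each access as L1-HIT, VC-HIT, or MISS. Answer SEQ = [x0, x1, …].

0: 0x24 (blk 4, set 0) → MISS  vc=[]
1: 0x43 (blk 8, set 0) → MISS  vc=[4]
2: 0x35 (blk 6, set 0) → MISS  vc=[4, 8]
3: 0x23 (blk 4, set 0) → VC-HIT  vc=[6, 8]
4: 0x21 (blk 4, set 0) → L1-HIT  vc=[6, 8]
5: 0x45 (blk 8, set 0) → VC-HIT  vc=[6, 4]
6: 0x27 (blk 4, set 0) → VC-HIT  vc=[6, 8]
7: 0x34 (blk 6, set 0) → VC-HIT  vc=[4, 8]
8: 0x46 (blk 8, set 0) → VC-HIT  vc=[4, 6]
9: 0x41 (blk 8, set 0) → L1-HIT  vc=[4, 6]
10: 0x32 (blk 6, set 0) → VC-HIT  vc=[4, 8]
11: 0x27 (blk 4, set 0) → VC-HIT  vc=[6, 8]
12: 0x41 (blk 8, set 0) → VC-HIT  vc=[6, 4]
13: 0x24 (blk 4, set 0) → VC-HIT  vc=[6, 8]
14: 0x20 (blk 4, set 0) → L1-HIT  vc=[6, 8]

SEQ = [MISS, MISS, MISS, VC-HIT, L1-HIT, VC-HIT, VC-HIT, VC-HIT, VC-HIT, L1-HIT, VC-HIT, VC-HIT, VC-HIT, VC-HIT, L1-HIT]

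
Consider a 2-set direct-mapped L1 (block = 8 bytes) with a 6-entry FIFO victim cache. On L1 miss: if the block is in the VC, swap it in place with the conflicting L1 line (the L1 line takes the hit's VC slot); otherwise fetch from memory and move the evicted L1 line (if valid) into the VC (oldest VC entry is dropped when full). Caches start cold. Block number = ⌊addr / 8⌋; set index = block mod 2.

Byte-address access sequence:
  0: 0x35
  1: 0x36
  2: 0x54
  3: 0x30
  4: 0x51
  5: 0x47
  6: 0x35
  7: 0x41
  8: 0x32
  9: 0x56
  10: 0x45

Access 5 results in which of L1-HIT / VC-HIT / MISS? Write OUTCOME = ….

#0 0x35→b6/s0 MISS; vc=[]
#1 0x36→b6/s0 L1-HIT; vc=[]
#2 0x54→b10/s0 MISS; vc=[6]
#3 0x30→b6/s0 VC-HIT; vc=[10]
#4 0x51→b10/s0 VC-HIT; vc=[6]
#5 0x47→b8/s0 MISS; vc=[6,10]
#6 0x35→b6/s0 VC-HIT; vc=[8,10]
#7 0x41→b8/s0 VC-HIT; vc=[6,10]
#8 0x32→b6/s0 VC-HIT; vc=[8,10]
#9 0x56→b10/s0 VC-HIT; vc=[8,6]
#10 0x45→b8/s0 VC-HIT; vc=[10,6]

OUTCOME = MISS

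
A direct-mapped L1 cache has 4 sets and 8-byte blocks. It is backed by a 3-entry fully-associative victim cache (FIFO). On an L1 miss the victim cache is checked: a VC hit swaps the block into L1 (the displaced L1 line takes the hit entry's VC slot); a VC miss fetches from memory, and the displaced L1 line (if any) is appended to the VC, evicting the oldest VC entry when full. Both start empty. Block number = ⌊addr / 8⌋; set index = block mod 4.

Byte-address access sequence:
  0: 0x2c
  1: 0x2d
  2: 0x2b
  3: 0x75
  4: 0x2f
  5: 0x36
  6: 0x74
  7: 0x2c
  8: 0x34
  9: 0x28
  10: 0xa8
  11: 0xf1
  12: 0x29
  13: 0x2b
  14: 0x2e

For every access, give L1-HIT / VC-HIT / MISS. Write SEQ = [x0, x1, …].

0: 0x2c (blk 5, set 1) → MISS  vc=[]
1: 0x2d (blk 5, set 1) → L1-HIT  vc=[]
2: 0x2b (blk 5, set 1) → L1-HIT  vc=[]
3: 0x75 (blk 14, set 2) → MISS  vc=[]
4: 0x2f (blk 5, set 1) → L1-HIT  vc=[]
5: 0x36 (blk 6, set 2) → MISS  vc=[14]
6: 0x74 (blk 14, set 2) → VC-HIT  vc=[6]
7: 0x2c (blk 5, set 1) → L1-HIT  vc=[6]
8: 0x34 (blk 6, set 2) → VC-HIT  vc=[14]
9: 0x28 (blk 5, set 1) → L1-HIT  vc=[14]
10: 0xa8 (blk 21, set 1) → MISS  vc=[14, 5]
11: 0xf1 (blk 30, set 2) → MISS  vc=[14, 5, 6]
12: 0x29 (blk 5, set 1) → VC-HIT  vc=[14, 21, 6]
13: 0x2b (blk 5, set 1) → L1-HIT  vc=[14, 21, 6]
14: 0x2e (blk 5, set 1) → L1-HIT  vc=[14, 21, 6]

SEQ = [MISS, L1-HIT, L1-HIT, MISS, L1-HIT, MISS, VC-HIT, L1-HIT, VC-HIT, L1-HIT, MISS, MISS, VC-HIT, L1-HIT, L1-HIT]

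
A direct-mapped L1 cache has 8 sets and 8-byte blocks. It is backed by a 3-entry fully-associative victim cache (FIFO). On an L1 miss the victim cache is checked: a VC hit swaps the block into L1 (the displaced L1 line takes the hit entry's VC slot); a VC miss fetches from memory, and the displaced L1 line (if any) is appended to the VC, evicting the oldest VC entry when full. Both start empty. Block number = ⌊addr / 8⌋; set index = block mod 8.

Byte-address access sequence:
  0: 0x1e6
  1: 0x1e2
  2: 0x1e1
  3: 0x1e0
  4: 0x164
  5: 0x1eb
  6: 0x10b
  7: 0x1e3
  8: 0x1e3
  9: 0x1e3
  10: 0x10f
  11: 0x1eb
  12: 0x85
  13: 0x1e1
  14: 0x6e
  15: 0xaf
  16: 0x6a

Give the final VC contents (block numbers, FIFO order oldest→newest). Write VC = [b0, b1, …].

#0 0x1e6→b60/s4 MISS; vc=[]
#1 0x1e2→b60/s4 L1-HIT; vc=[]
#2 0x1e1→b60/s4 L1-HIT; vc=[]
#3 0x1e0→b60/s4 L1-HIT; vc=[]
#4 0x164→b44/s4 MISS; vc=[60]
#5 0x1eb→b61/s5 MISS; vc=[60]
#6 0x10b→b33/s1 MISS; vc=[60]
#7 0x1e3→b60/s4 VC-HIT; vc=[44]
#8 0x1e3→b60/s4 L1-HIT; vc=[44]
#9 0x1e3→b60/s4 L1-HIT; vc=[44]
#10 0x10f→b33/s1 L1-HIT; vc=[44]
#11 0x1eb→b61/s5 L1-HIT; vc=[44]
#12 0x85→b16/s0 MISS; vc=[44]
#13 0x1e1→b60/s4 L1-HIT; vc=[44]
#14 0x6e→b13/s5 MISS; vc=[44,61]
#15 0xaf→b21/s5 MISS; vc=[44,61,13]
#16 0x6a→b13/s5 VC-HIT; vc=[44,61,21]

VC = [44, 61, 21]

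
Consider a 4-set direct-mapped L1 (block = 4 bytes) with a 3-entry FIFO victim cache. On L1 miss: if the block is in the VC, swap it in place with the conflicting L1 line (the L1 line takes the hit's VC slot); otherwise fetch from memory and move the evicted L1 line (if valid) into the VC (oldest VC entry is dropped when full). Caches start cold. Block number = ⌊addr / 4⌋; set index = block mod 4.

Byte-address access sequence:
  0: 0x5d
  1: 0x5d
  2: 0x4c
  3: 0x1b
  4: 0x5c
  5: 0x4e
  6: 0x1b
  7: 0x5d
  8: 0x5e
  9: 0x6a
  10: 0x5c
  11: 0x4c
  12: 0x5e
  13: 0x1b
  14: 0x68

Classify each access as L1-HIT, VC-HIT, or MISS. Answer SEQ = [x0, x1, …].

0: 0x5d (blk 23, set 3) → MISS  vc=[]
1: 0x5d (blk 23, set 3) → L1-HIT  vc=[]
2: 0x4c (blk 19, set 3) → MISS  vc=[23]
3: 0x1b (blk 6, set 2) → MISS  vc=[23]
4: 0x5c (blk 23, set 3) → VC-HIT  vc=[19]
5: 0x4e (blk 19, set 3) → VC-HIT  vc=[23]
6: 0x1b (blk 6, set 2) → L1-HIT  vc=[23]
7: 0x5d (blk 23, set 3) → VC-HIT  vc=[19]
8: 0x5e (blk 23, set 3) → L1-HIT  vc=[19]
9: 0x6a (blk 26, set 2) → MISS  vc=[19, 6]
10: 0x5c (blk 23, set 3) → L1-HIT  vc=[19, 6]
11: 0x4c (blk 19, set 3) → VC-HIT  vc=[23, 6]
12: 0x5e (blk 23, set 3) → VC-HIT  vc=[19, 6]
13: 0x1b (blk 6, set 2) → VC-HIT  vc=[19, 26]
14: 0x68 (blk 26, set 2) → VC-HIT  vc=[19, 6]

SEQ = [MISS, L1-HIT, MISS, MISS, VC-HIT, VC-HIT, L1-HIT, VC-HIT, L1-HIT, MISS, L1-HIT, VC-HIT, VC-HIT, VC-HIT, VC-HIT]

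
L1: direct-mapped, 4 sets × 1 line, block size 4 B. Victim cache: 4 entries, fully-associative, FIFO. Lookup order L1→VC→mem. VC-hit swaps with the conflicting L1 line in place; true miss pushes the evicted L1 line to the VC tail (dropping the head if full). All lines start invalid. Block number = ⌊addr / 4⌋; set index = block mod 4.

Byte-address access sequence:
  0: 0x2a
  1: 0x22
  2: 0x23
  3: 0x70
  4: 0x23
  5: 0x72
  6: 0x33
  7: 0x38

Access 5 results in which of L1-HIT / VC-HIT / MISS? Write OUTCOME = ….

  [0] addr=0x2a blk=10 s=2: MISS | VC []
  [1] addr=0x22 blk=8 s=0: MISS | VC []
  [2] addr=0x23 blk=8 s=0: L1-HIT | VC []
  [3] addr=0x70 blk=28 s=0: MISS | VC [8]
  [4] addr=0x23 blk=8 s=0: VC-HIT | VC [28]
  [5] addr=0x72 blk=28 s=0: VC-HIT | VC [8]
  [6] addr=0x33 blk=12 s=0: MISS | VC [8, 28]
  [7] addr=0x38 blk=14 s=2: MISS | VC [8, 28, 10]

OUTCOME = VC-HIT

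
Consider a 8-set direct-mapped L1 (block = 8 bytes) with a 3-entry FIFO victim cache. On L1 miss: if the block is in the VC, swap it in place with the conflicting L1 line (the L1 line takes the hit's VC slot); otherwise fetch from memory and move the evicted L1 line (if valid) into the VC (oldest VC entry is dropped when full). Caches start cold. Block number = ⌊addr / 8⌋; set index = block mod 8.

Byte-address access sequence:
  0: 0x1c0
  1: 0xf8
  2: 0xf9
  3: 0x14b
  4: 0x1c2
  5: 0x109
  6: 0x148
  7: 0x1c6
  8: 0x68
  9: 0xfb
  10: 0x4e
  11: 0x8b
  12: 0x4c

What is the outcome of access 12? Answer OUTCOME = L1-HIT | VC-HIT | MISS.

OUTCOME = VC-HIT

0: 0x1c0 (blk 56, set 0) → MISS  vc=[]
1: 0xf8 (blk 31, set 7) → MISS  vc=[]
2: 0xf9 (blk 31, set 7) → L1-HIT  vc=[]
3: 0x14b (blk 41, set 1) → MISS  vc=[]
4: 0x1c2 (blk 56, set 0) → L1-HIT  vc=[]
5: 0x109 (blk 33, set 1) → MISS  vc=[41]
6: 0x148 (blk 41, set 1) → VC-HIT  vc=[33]
7: 0x1c6 (blk 56, set 0) → L1-HIT  vc=[33]
8: 0x68 (blk 13, set 5) → MISS  vc=[33]
9: 0xfb (blk 31, set 7) → L1-HIT  vc=[33]
10: 0x4e (blk 9, set 1) → MISS  vc=[33, 41]
11: 0x8b (blk 17, set 1) → MISS  vc=[33, 41, 9]
12: 0x4c (blk 9, set 1) → VC-HIT  vc=[33, 41, 17]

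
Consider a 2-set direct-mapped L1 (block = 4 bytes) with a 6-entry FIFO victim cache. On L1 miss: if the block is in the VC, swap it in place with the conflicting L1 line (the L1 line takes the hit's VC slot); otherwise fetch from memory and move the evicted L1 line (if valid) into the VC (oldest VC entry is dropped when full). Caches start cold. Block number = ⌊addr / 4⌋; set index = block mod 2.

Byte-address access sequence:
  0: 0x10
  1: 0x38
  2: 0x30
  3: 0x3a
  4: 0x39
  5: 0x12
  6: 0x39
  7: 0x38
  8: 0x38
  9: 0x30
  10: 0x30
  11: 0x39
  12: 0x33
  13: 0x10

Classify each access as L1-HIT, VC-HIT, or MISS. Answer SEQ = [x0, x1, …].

#0 0x10→b4/s0 MISS; vc=[]
#1 0x38→b14/s0 MISS; vc=[4]
#2 0x30→b12/s0 MISS; vc=[4,14]
#3 0x3a→b14/s0 VC-HIT; vc=[4,12]
#4 0x39→b14/s0 L1-HIT; vc=[4,12]
#5 0x12→b4/s0 VC-HIT; vc=[14,12]
#6 0x39→b14/s0 VC-HIT; vc=[4,12]
#7 0x38→b14/s0 L1-HIT; vc=[4,12]
#8 0x38→b14/s0 L1-HIT; vc=[4,12]
#9 0x30→b12/s0 VC-HIT; vc=[4,14]
#10 0x30→b12/s0 L1-HIT; vc=[4,14]
#11 0x39→b14/s0 VC-HIT; vc=[4,12]
#12 0x33→b12/s0 VC-HIT; vc=[4,14]
#13 0x10→b4/s0 VC-HIT; vc=[12,14]

SEQ = [MISS, MISS, MISS, VC-HIT, L1-HIT, VC-HIT, VC-HIT, L1-HIT, L1-HIT, VC-HIT, L1-HIT, VC-HIT, VC-HIT, VC-HIT]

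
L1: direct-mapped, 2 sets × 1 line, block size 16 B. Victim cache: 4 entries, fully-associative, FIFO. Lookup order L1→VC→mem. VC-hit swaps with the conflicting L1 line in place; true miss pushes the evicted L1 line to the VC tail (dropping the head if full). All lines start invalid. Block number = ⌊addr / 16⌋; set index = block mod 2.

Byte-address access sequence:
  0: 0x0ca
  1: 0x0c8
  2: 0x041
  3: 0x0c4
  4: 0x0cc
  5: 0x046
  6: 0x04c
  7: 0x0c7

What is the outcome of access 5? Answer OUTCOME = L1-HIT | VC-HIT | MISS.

0: 0xca (blk 12, set 0) → MISS  vc=[]
1: 0xc8 (blk 12, set 0) → L1-HIT  vc=[]
2: 0x41 (blk 4, set 0) → MISS  vc=[12]
3: 0xc4 (blk 12, set 0) → VC-HIT  vc=[4]
4: 0xcc (blk 12, set 0) → L1-HIT  vc=[4]
5: 0x46 (blk 4, set 0) → VC-HIT  vc=[12]
6: 0x4c (blk 4, set 0) → L1-HIT  vc=[12]
7: 0xc7 (blk 12, set 0) → VC-HIT  vc=[4]

OUTCOME = VC-HIT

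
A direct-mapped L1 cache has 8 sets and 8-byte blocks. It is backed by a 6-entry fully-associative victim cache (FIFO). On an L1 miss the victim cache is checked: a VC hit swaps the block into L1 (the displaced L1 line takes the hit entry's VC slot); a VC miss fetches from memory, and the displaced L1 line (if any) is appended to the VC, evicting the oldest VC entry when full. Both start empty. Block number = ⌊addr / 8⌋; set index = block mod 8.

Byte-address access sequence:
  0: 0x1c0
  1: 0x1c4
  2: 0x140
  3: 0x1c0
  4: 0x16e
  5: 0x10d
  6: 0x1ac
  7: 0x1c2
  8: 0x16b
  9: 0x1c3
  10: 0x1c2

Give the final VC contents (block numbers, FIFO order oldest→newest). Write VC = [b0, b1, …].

VC = [40, 53]

#0 0x1c0→b56/s0 MISS; vc=[]
#1 0x1c4→b56/s0 L1-HIT; vc=[]
#2 0x140→b40/s0 MISS; vc=[56]
#3 0x1c0→b56/s0 VC-HIT; vc=[40]
#4 0x16e→b45/s5 MISS; vc=[40]
#5 0x10d→b33/s1 MISS; vc=[40]
#6 0x1ac→b53/s5 MISS; vc=[40,45]
#7 0x1c2→b56/s0 L1-HIT; vc=[40,45]
#8 0x16b→b45/s5 VC-HIT; vc=[40,53]
#9 0x1c3→b56/s0 L1-HIT; vc=[40,53]
#10 0x1c2→b56/s0 L1-HIT; vc=[40,53]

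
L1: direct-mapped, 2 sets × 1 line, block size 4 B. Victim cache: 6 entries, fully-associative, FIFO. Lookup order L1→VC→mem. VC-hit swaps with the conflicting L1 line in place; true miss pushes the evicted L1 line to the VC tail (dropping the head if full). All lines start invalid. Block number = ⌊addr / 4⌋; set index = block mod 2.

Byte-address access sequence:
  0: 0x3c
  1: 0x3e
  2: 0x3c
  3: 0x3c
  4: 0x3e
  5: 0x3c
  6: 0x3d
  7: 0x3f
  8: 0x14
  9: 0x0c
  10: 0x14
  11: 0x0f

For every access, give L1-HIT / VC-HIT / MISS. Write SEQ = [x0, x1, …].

0: 0x3c (blk 15, set 1) → MISS  vc=[]
1: 0x3e (blk 15, set 1) → L1-HIT  vc=[]
2: 0x3c (blk 15, set 1) → L1-HIT  vc=[]
3: 0x3c (blk 15, set 1) → L1-HIT  vc=[]
4: 0x3e (blk 15, set 1) → L1-HIT  vc=[]
5: 0x3c (blk 15, set 1) → L1-HIT  vc=[]
6: 0x3d (blk 15, set 1) → L1-HIT  vc=[]
7: 0x3f (blk 15, set 1) → L1-HIT  vc=[]
8: 0x14 (blk 5, set 1) → MISS  vc=[15]
9: 0xc (blk 3, set 1) → MISS  vc=[15, 5]
10: 0x14 (blk 5, set 1) → VC-HIT  vc=[15, 3]
11: 0xf (blk 3, set 1) → VC-HIT  vc=[15, 5]

SEQ = [MISS, L1-HIT, L1-HIT, L1-HIT, L1-HIT, L1-HIT, L1-HIT, L1-HIT, MISS, MISS, VC-HIT, VC-HIT]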